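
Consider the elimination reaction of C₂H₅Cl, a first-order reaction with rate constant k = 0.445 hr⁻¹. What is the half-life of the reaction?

1.558 hr

Step 1: For a first-order reaction, t₁/₂ = ln(2)/k
Step 2: t₁/₂ = ln(2)/0.445
Step 3: t₁/₂ = 0.6931/0.445 = 1.558 hr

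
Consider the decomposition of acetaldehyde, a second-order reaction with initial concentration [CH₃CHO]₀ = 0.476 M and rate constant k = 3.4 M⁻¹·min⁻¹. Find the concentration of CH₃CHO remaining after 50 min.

0.005811 M

Step 1: For a second-order reaction: 1/[CH₃CHO] = 1/[CH₃CHO]₀ + kt
Step 2: 1/[CH₃CHO] = 1/0.476 + 3.4 × 50
Step 3: 1/[CH₃CHO] = 2.101 + 170 = 172.1
Step 4: [CH₃CHO] = 1/172.1 = 0.005811 M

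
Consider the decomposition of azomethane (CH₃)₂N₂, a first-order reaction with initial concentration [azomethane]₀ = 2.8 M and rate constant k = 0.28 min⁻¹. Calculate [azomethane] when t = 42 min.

2.187e-05 M

Step 1: For a first-order reaction: [azomethane] = [azomethane]₀ × e^(-kt)
Step 2: [azomethane] = 2.8 × e^(-0.28 × 42)
Step 3: [azomethane] = 2.8 × e^(-11.76)
Step 4: [azomethane] = 2.8 × 7.81082e-06 = 2.187e-05 M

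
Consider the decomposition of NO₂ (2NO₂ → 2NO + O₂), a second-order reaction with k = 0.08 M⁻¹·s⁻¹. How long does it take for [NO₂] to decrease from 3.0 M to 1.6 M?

3.646 s

Step 1: For second-order: t = (1/[NO₂] - 1/[NO₂]₀)/k
Step 2: t = (1/1.6 - 1/3.0)/0.08
Step 3: t = (0.625 - 0.3333)/0.08
Step 4: t = 0.2917/0.08 = 3.646 s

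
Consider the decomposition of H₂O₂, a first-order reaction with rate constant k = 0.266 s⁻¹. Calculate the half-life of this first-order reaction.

2.606 s

Step 1: For a first-order reaction, t₁/₂ = ln(2)/k
Step 2: t₁/₂ = ln(2)/0.266
Step 3: t₁/₂ = 0.6931/0.266 = 2.606 s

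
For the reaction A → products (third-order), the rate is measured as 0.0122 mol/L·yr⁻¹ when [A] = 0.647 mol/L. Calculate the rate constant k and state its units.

0.04505 (mol/L)⁻²·yr⁻¹

Step 1: rate = k[A]^3, so k = rate / [A]^3.
Step 2: k = 0.0122 / (0.647)^3 = 0.0122 / 0.2708.
Step 3: k = 0.04505 (mol/L)⁻²·yr⁻¹.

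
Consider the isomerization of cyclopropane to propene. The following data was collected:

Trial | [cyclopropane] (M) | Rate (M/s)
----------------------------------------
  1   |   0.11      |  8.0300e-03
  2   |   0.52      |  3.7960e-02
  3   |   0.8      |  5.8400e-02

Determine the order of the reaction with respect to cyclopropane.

first order (1)

Step 1: Compare trials to find order n where rate₂/rate₁ = ([cyclopropane]₂/[cyclopropane]₁)^n
Step 2: rate₂/rate₁ = 3.7960e-02/8.0300e-03 = 4.727
Step 3: [cyclopropane]₂/[cyclopropane]₁ = 0.52/0.11 = 4.727
Step 4: n = ln(4.727)/ln(4.727) = 1.00 ≈ 1
Step 5: The reaction is first order in cyclopropane.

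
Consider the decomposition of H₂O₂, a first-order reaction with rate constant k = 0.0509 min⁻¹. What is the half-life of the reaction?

13.62 min

Step 1: For a first-order reaction, t₁/₂ = ln(2)/k
Step 2: t₁/₂ = ln(2)/0.0509
Step 3: t₁/₂ = 0.6931/0.0509 = 13.62 min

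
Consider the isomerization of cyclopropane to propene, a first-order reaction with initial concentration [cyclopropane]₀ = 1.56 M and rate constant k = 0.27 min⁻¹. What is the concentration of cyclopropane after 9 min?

0.1373 M

Step 1: For a first-order reaction: [cyclopropane] = [cyclopropane]₀ × e^(-kt)
Step 2: [cyclopropane] = 1.56 × e^(-0.27 × 9)
Step 3: [cyclopropane] = 1.56 × e^(-2.43)
Step 4: [cyclopropane] = 1.56 × 0.0880368 = 0.1373 M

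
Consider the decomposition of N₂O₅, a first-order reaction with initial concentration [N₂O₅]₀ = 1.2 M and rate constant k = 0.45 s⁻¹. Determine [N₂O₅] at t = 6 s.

0.08065 M

Step 1: For a first-order reaction: [N₂O₅] = [N₂O₅]₀ × e^(-kt)
Step 2: [N₂O₅] = 1.2 × e^(-0.45 × 6)
Step 3: [N₂O₅] = 1.2 × e^(-2.7)
Step 4: [N₂O₅] = 1.2 × 0.0672055 = 0.08065 M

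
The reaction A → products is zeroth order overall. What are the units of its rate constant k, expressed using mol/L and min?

mol/L·min⁻¹

Step 1: For overall order n, rate = k × (concentration)^n.
Step 2: Rate has units mol/L·min⁻¹; concentration term has units (mol/L)^0.
Step 3: k = rate / (concentration)^n, so units of k = (mol/L)^(1-0)·min⁻¹ = mol/L·min⁻¹.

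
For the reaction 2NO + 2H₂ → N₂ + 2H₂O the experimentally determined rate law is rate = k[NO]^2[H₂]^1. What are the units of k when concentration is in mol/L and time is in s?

(mol/L)⁻²·s⁻¹

Step 1: Overall order = 2 + 1 = 3.
Step 2: rate has units mol/L·s⁻¹; [NO]^2[H₂]^1 has units (mol/L)^3.
Step 3: k = rate/([NO]^2[H₂]^1), so units of k = (mol/L)^(1-3)·s⁻¹ = (mol/L)⁻²·s⁻¹.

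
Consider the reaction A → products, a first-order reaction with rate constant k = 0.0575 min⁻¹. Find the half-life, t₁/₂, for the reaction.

12.05 min

Step 1: For a first-order reaction, t₁/₂ = ln(2)/k
Step 2: t₁/₂ = ln(2)/0.0575
Step 3: t₁/₂ = 0.6931/0.0575 = 12.05 min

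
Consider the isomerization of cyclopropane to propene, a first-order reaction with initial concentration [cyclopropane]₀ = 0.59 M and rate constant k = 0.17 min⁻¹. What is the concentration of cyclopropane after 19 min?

0.02334 M

Step 1: For a first-order reaction: [cyclopropane] = [cyclopropane]₀ × e^(-kt)
Step 2: [cyclopropane] = 0.59 × e^(-0.17 × 19)
Step 3: [cyclopropane] = 0.59 × e^(-3.23)
Step 4: [cyclopropane] = 0.59 × 0.0395575 = 0.02334 M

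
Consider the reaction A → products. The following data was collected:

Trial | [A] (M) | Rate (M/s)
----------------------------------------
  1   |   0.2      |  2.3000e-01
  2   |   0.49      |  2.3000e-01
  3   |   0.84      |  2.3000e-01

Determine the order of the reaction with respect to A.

zeroth order (0)

Step 1: Compare trials - when concentration changes, rate stays constant.
Step 2: rate₂/rate₁ = 2.3000e-01/2.3000e-01 = 1
Step 3: [A]₂/[A]₁ = 0.49/0.2 = 2.45
Step 4: Since rate ratio ≈ (conc ratio)^0, the reaction is zeroth order.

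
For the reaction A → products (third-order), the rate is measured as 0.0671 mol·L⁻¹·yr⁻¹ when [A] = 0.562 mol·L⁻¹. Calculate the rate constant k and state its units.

0.378 (mol·L⁻¹)⁻²·yr⁻¹

Step 1: rate = k[A]^3, so k = rate / [A]^3.
Step 2: k = 0.0671 / (0.562)^3 = 0.0671 / 0.1775.
Step 3: k = 0.378 (mol·L⁻¹)⁻²·yr⁻¹.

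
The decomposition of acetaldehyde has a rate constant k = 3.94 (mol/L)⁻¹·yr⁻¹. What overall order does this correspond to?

second order (2)

Step 1: The units of k for an nth-order reaction are (concentration)^(1-n)·(time)⁻¹.
Step 2: Here k has units (mol/L)⁻¹·yr⁻¹, so the concentration exponent is -1.
Step 3: 1 - n = -1 ⇒ n = 2. The reaction is second order.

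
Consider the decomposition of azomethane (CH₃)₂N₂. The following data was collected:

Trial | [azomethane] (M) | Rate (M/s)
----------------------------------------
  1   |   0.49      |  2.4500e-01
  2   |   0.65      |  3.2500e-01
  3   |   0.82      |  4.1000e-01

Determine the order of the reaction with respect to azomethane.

first order (1)

Step 1: Compare trials to find order n where rate₂/rate₁ = ([azomethane]₂/[azomethane]₁)^n
Step 2: rate₂/rate₁ = 3.2500e-01/2.4500e-01 = 1.327
Step 3: [azomethane]₂/[azomethane]₁ = 0.65/0.49 = 1.327
Step 4: n = ln(1.327)/ln(1.327) = 1.00 ≈ 1
Step 5: The reaction is first order in azomethane.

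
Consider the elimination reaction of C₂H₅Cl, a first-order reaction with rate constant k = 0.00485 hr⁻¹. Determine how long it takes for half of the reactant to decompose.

142.9 hr

Step 1: For a first-order reaction, t₁/₂ = ln(2)/k
Step 2: t₁/₂ = ln(2)/0.00485
Step 3: t₁/₂ = 0.6931/0.00485 = 142.9 hr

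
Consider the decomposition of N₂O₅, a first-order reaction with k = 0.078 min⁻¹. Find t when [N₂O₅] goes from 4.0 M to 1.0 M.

17.77 min

Step 1: For first-order: t = ln([N₂O₅]₀/[N₂O₅])/k
Step 2: t = ln(4.0/1.0)/0.078
Step 3: t = ln(4)/0.078
Step 4: t = 1.386/0.078 = 17.77 min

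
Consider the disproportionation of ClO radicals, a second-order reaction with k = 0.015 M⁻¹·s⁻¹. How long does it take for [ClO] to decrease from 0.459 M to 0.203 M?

183.2 s

Step 1: For second-order: t = (1/[ClO] - 1/[ClO]₀)/k
Step 2: t = (1/0.203 - 1/0.459)/0.015
Step 3: t = (4.926 - 2.179)/0.015
Step 4: t = 2.747/0.015 = 183.2 s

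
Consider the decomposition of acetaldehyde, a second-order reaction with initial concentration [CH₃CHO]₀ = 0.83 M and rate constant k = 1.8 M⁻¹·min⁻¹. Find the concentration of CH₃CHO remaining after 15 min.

0.03545 M

Step 1: For a second-order reaction: 1/[CH₃CHO] = 1/[CH₃CHO]₀ + kt
Step 2: 1/[CH₃CHO] = 1/0.83 + 1.8 × 15
Step 3: 1/[CH₃CHO] = 1.205 + 27 = 28.2
Step 4: [CH₃CHO] = 1/28.2 = 0.03545 M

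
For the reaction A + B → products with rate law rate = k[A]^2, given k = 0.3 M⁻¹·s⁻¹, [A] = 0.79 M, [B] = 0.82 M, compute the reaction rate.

0.1872 M/s

Step 1: The rate law is rate = k[A]^2
Step 2: Note that the rate does not depend on [B] (zero order in B).
Step 3: rate = 0.3 × (0.79)^2 = 0.18723 M/s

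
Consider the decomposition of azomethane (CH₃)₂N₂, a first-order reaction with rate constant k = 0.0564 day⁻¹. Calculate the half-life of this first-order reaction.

12.29 day

Step 1: For a first-order reaction, t₁/₂ = ln(2)/k
Step 2: t₁/₂ = ln(2)/0.0564
Step 3: t₁/₂ = 0.6931/0.0564 = 12.29 day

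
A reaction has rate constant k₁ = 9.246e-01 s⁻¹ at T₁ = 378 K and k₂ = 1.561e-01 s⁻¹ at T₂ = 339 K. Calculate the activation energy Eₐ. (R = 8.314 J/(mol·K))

48.6 kJ/mol

Step 1: Use the two-temperature Arrhenius form: ln(k₂/k₁) = -Eₐ/R × (1/T₂ - 1/T₁)
Step 2: ln(k₂/k₁) = ln(1.561e-01/9.246e-01) = ln(0.16883) = -1.77886
Step 3: 1/T₂ - 1/T₁ = 1/339 - 1/378 = 3.043499e-04 K⁻¹
Step 4: Eₐ = -R × ln(k₂/k₁) / (1/T₂ - 1/T₁) = -8.314 × -1.77886 / 3.043499e-04
Step 5: Eₐ = 4.8594e+04 J/mol = 48.6 kJ/mol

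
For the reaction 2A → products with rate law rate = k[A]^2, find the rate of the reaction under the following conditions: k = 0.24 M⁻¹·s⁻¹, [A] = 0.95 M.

0.2166 M/s

Step 1: Identify the rate law: rate = k[A]^2
Step 2: Substitute values: rate = 0.24 × (0.95)^2
Step 3: Calculate: rate = 0.24 × 0.9025 = 0.2166 M/s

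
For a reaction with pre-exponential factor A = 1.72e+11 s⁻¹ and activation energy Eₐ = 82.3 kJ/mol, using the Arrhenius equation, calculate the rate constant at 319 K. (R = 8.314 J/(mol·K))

5.74e-03 s⁻¹

Step 1: Use the Arrhenius equation: k = A × exp(-Eₐ/RT)
Step 2: Convert Eₐ to J/mol: 82.3 kJ/mol = 82300 J/mol
Step 3: Calculate the exponent: -Eₐ/(RT) = -82300/(8.314 × 319) = -31.03124
Step 4: k = 1.72e+11 × exp(-31.03124)
Step 5: k = 1.72e+11 × 3.33660e-14 = 5.7390e-03 s⁻¹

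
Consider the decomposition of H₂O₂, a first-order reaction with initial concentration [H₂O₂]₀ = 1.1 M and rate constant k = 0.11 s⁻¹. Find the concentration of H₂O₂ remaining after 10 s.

0.3662 M

Step 1: For a first-order reaction: [H₂O₂] = [H₂O₂]₀ × e^(-kt)
Step 2: [H₂O₂] = 1.1 × e^(-0.11 × 10)
Step 3: [H₂O₂] = 1.1 × e^(-1.1)
Step 4: [H₂O₂] = 1.1 × 0.332871 = 0.3662 M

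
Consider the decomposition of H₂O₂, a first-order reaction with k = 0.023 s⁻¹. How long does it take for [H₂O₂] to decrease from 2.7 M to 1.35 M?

30.14 s

Step 1: For first-order: t = ln([H₂O₂]₀/[H₂O₂])/k
Step 2: t = ln(2.7/1.35)/0.023
Step 3: t = ln(2)/0.023
Step 4: t = 0.6931/0.023 = 30.14 s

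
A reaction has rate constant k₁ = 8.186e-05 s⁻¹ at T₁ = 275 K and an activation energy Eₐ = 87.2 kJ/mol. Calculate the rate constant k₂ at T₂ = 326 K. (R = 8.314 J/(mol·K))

3.194e-02 s⁻¹

Step 1: Use the two-temperature Arrhenius form: ln(k₂/k₁) = -Eₐ/R × (1/T₂ - 1/T₁)
Step 2: Convert Eₐ to J/mol: 87.2 kJ/mol = 87200 J/mol
Step 3: 1/T₂ - 1/T₁ = 1/326 - 1/275 = -5.688790e-04 K⁻¹
Step 4: ln(k₂/k₁) = -87200/8.314 × -5.688790e-04 = 5.96659
Step 5: k₂ = k₁ × exp(5.96659) = 8.186e-05 × 3.90173e+02 = 3.194e-02 s⁻¹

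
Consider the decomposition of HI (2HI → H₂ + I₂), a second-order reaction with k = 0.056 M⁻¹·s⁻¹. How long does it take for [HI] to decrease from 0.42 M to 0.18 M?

56.69 s

Step 1: For second-order: t = (1/[HI] - 1/[HI]₀)/k
Step 2: t = (1/0.18 - 1/0.42)/0.056
Step 3: t = (5.556 - 2.381)/0.056
Step 4: t = 3.175/0.056 = 56.69 s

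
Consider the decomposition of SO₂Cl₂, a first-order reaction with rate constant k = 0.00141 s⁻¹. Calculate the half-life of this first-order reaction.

491.6 s

Step 1: For a first-order reaction, t₁/₂ = ln(2)/k
Step 2: t₁/₂ = ln(2)/0.00141
Step 3: t₁/₂ = 0.6931/0.00141 = 491.6 s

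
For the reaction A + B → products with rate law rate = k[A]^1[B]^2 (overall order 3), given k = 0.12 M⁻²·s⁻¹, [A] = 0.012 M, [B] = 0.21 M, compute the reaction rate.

6.35e-05 M/s

Step 1: The rate law is rate = k[A]^1[B]^2, overall order = 1+2 = 3
Step 2: Substitute values: rate = 0.12 × (0.012)^1 × (0.21)^2
Step 3: rate = 0.12 × 0.012 × 0.0441 = 6.3504e-05 M/s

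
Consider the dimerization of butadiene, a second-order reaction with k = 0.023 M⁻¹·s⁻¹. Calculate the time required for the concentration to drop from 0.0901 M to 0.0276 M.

1093 s

Step 1: For second-order: t = (1/[C₄H₆] - 1/[C₄H₆]₀)/k
Step 2: t = (1/0.0276 - 1/0.0901)/0.023
Step 3: t = (36.23 - 11.1)/0.023
Step 4: t = 25.13/0.023 = 1093 s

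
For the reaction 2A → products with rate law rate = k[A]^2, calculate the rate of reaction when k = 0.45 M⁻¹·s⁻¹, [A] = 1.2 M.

0.648 M/s

Step 1: Identify the rate law: rate = k[A]^2
Step 2: Substitute values: rate = 0.45 × (1.2)^2
Step 3: Calculate: rate = 0.45 × 1.44 = 0.648 M/s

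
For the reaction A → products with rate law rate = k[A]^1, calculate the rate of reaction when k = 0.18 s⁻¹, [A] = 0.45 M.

0.081 M/s

Step 1: Identify the rate law: rate = k[A]^1
Step 2: Substitute values: rate = 0.18 × (0.45)^1
Step 3: Calculate: rate = 0.18 × 0.45 = 0.081 M/s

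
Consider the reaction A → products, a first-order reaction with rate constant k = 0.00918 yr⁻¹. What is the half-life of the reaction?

75.51 yr

Step 1: For a first-order reaction, t₁/₂ = ln(2)/k
Step 2: t₁/₂ = ln(2)/0.00918
Step 3: t₁/₂ = 0.6931/0.00918 = 75.51 yr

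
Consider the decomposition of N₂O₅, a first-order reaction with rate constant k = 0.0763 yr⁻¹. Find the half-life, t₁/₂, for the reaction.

9.084 yr

Step 1: For a first-order reaction, t₁/₂ = ln(2)/k
Step 2: t₁/₂ = ln(2)/0.0763
Step 3: t₁/₂ = 0.6931/0.0763 = 9.084 yr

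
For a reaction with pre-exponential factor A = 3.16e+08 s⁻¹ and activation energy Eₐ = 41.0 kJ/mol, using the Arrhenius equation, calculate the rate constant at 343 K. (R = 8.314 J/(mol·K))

1.80e+02 s⁻¹

Step 1: Use the Arrhenius equation: k = A × exp(-Eₐ/RT)
Step 2: Convert Eₐ to J/mol: 41.0 kJ/mol = 41000 J/mol
Step 3: Calculate the exponent: -Eₐ/(RT) = -41000/(8.314 × 343) = -14.37738
Step 4: k = 3.16e+08 × exp(-14.37738)
Step 5: k = 3.16e+08 × 5.70142e-07 = 1.8016e+02 s⁻¹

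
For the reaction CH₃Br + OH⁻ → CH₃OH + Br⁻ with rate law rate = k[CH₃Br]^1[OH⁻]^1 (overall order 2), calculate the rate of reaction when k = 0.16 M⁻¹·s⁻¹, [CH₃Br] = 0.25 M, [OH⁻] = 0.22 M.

0.0088 M/s

Step 1: The rate law is rate = k[CH₃Br]^1[OH⁻]^1, overall order = 1+1 = 2
Step 2: Substitute values: rate = 0.16 × (0.25)^1 × (0.22)^1
Step 3: rate = 0.16 × 0.25 × 0.22 = 0.0088 M/s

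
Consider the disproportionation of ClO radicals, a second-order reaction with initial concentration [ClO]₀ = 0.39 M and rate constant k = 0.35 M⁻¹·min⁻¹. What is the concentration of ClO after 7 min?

0.1994 M

Step 1: For a second-order reaction: 1/[ClO] = 1/[ClO]₀ + kt
Step 2: 1/[ClO] = 1/0.39 + 0.35 × 7
Step 3: 1/[ClO] = 2.564 + 2.45 = 5.014
Step 4: [ClO] = 1/5.014 = 0.1994 M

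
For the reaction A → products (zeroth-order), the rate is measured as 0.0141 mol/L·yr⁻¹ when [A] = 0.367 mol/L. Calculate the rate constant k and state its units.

0.0141 mol/L·yr⁻¹

Step 1: For a zeroth-order reaction, rate = k (independent of concentration).
Step 2: k = rate = 0.0141 mol/L·yr⁻¹.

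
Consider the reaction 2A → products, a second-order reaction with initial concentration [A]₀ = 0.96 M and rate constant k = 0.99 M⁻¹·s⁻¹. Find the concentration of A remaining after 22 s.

0.04382 M

Step 1: For a second-order reaction: 1/[A] = 1/[A]₀ + kt
Step 2: 1/[A] = 1/0.96 + 0.99 × 22
Step 3: 1/[A] = 1.042 + 21.78 = 22.82
Step 4: [A] = 1/22.82 = 0.04382 M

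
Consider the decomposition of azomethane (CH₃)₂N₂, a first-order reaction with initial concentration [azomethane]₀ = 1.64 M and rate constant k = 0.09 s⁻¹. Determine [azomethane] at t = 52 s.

0.01522 M

Step 1: For a first-order reaction: [azomethane] = [azomethane]₀ × e^(-kt)
Step 2: [azomethane] = 1.64 × e^(-0.09 × 52)
Step 3: [azomethane] = 1.64 × e^(-4.68)
Step 4: [azomethane] = 1.64 × 0.00927901 = 0.01522 M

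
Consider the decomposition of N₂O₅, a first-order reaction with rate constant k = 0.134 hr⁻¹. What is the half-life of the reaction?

5.173 hr

Step 1: For a first-order reaction, t₁/₂ = ln(2)/k
Step 2: t₁/₂ = ln(2)/0.134
Step 3: t₁/₂ = 0.6931/0.134 = 5.173 hr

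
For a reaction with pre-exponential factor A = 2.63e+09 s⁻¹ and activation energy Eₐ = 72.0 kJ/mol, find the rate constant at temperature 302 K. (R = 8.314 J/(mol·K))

9.25e-04 s⁻¹

Step 1: Use the Arrhenius equation: k = A × exp(-Eₐ/RT)
Step 2: Convert Eₐ to J/mol: 72.0 kJ/mol = 72000 J/mol
Step 3: Calculate the exponent: -Eₐ/(RT) = -72000/(8.314 × 302) = -28.67580
Step 4: k = 2.63e+09 × exp(-28.67580)
Step 5: k = 2.63e+09 × 3.51770e-13 = 9.2516e-04 s⁻¹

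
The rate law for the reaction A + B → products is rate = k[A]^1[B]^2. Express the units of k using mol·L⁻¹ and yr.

(mol·L⁻¹)⁻²·yr⁻¹

Step 1: Overall order = 1 + 2 = 3.
Step 2: rate has units mol·L⁻¹·yr⁻¹; [A]^1[B]^2 has units (mol·L⁻¹)^3.
Step 3: k = rate/([A]^1[B]^2), so units of k = (mol·L⁻¹)^(1-3)·yr⁻¹ = (mol·L⁻¹)⁻²·yr⁻¹.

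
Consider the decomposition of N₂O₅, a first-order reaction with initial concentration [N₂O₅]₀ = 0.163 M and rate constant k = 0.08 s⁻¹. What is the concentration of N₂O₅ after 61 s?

0.001238 M

Step 1: For a first-order reaction: [N₂O₅] = [N₂O₅]₀ × e^(-kt)
Step 2: [N₂O₅] = 0.163 × e^(-0.08 × 61)
Step 3: [N₂O₅] = 0.163 × e^(-4.88)
Step 4: [N₂O₅] = 0.163 × 0.00759701 = 0.001238 M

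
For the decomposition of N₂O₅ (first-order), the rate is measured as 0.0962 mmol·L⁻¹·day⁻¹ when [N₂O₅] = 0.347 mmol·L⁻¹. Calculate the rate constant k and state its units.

0.2772 day⁻¹

Step 1: rate = k[N₂O₅]^1, so k = rate / [N₂O₅]^1.
Step 2: k = 0.0962 / (0.347)^1 = 0.0962 / 0.347.
Step 3: k = 0.2772 day⁻¹.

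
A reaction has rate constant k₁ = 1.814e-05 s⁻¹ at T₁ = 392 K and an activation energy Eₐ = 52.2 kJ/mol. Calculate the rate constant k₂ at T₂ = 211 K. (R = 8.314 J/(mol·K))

1.957e-11 s⁻¹

Step 1: Use the two-temperature Arrhenius form: ln(k₂/k₁) = -Eₐ/R × (1/T₂ - 1/T₁)
Step 2: Convert Eₐ to J/mol: 52.2 kJ/mol = 52200 J/mol
Step 3: 1/T₂ - 1/T₁ = 1/211 - 1/392 = 2.188316e-03 K⁻¹
Step 4: ln(k₂/k₁) = -52200/8.314 × 2.188316e-03 = -13.73949
Step 5: k₂ = k₁ × exp(-13.73949) = 1.814e-05 × 1.07898e-06 = 1.957e-11 s⁻¹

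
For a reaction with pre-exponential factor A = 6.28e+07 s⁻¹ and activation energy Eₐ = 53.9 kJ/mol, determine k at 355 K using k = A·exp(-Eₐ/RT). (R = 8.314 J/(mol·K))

7.36e-01 s⁻¹

Step 1: Use the Arrhenius equation: k = A × exp(-Eₐ/RT)
Step 2: Convert Eₐ to J/mol: 53.9 kJ/mol = 53900 J/mol
Step 3: Calculate the exponent: -Eₐ/(RT) = -53900/(8.314 × 355) = -18.26209
Step 4: k = 6.28e+07 × exp(-18.26209)
Step 5: k = 6.28e+07 × 1.17186e-08 = 7.3593e-01 s⁻¹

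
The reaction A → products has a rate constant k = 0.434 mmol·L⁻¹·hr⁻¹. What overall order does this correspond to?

zeroth order (0)

Step 1: The units of k for an nth-order reaction are (concentration)^(1-n)·(time)⁻¹.
Step 2: Here k has units mmol·L⁻¹·hr⁻¹, so the concentration exponent is 1.
Step 3: 1 - n = 1 ⇒ n = 0. The reaction is zeroth order.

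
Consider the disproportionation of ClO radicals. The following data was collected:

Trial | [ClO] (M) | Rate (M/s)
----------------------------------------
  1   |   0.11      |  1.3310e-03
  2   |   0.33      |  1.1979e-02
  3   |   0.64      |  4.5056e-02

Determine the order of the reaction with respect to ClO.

second order (2)

Step 1: Compare trials to find order n where rate₂/rate₁ = ([ClO]₂/[ClO]₁)^n
Step 2: rate₂/rate₁ = 1.1979e-02/1.3310e-03 = 9
Step 3: [ClO]₂/[ClO]₁ = 0.33/0.11 = 3
Step 4: n = ln(9)/ln(3) = 2.00 ≈ 2
Step 5: The reaction is second order in ClO.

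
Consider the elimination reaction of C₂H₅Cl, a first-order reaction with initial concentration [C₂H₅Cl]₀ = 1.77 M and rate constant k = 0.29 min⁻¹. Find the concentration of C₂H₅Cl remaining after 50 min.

8.927e-07 M

Step 1: For a first-order reaction: [C₂H₅Cl] = [C₂H₅Cl]₀ × e^(-kt)
Step 2: [C₂H₅Cl] = 1.77 × e^(-0.29 × 50)
Step 3: [C₂H₅Cl] = 1.77 × e^(-14.5)
Step 4: [C₂H₅Cl] = 1.77 × 5.04348e-07 = 8.927e-07 M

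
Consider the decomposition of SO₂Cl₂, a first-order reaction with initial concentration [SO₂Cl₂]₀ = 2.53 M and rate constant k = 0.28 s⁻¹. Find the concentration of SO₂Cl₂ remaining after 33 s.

0.0002456 M

Step 1: For a first-order reaction: [SO₂Cl₂] = [SO₂Cl₂]₀ × e^(-kt)
Step 2: [SO₂Cl₂] = 2.53 × e^(-0.28 × 33)
Step 3: [SO₂Cl₂] = 2.53 × e^(-9.24)
Step 4: [SO₂Cl₂] = 2.53 × 9.70776e-05 = 0.0002456 M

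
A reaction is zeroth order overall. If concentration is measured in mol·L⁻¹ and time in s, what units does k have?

mol·L⁻¹·s⁻¹

Step 1: For overall order n, rate = k × (concentration)^n.
Step 2: Rate has units mol·L⁻¹·s⁻¹; concentration term has units (mol·L⁻¹)^0.
Step 3: k = rate / (concentration)^n, so units of k = (mol·L⁻¹)^(1-0)·s⁻¹ = mol·L⁻¹·s⁻¹.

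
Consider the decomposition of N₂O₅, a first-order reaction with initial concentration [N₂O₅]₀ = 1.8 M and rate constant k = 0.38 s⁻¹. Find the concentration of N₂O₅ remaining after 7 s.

0.1259 M

Step 1: For a first-order reaction: [N₂O₅] = [N₂O₅]₀ × e^(-kt)
Step 2: [N₂O₅] = 1.8 × e^(-0.38 × 7)
Step 3: [N₂O₅] = 1.8 × e^(-2.66)
Step 4: [N₂O₅] = 1.8 × 0.0699482 = 0.1259 M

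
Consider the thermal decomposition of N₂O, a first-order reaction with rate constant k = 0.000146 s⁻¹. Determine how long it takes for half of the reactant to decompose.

4748 s

Step 1: For a first-order reaction, t₁/₂ = ln(2)/k
Step 2: t₁/₂ = ln(2)/0.000146
Step 3: t₁/₂ = 0.6931/0.000146 = 4748 s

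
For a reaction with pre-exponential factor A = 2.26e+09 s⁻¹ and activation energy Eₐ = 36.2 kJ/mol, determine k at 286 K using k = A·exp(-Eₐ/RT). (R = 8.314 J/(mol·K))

5.53e+02 s⁻¹

Step 1: Use the Arrhenius equation: k = A × exp(-Eₐ/RT)
Step 2: Convert Eₐ to J/mol: 36.2 kJ/mol = 36200 J/mol
Step 3: Calculate the exponent: -Eₐ/(RT) = -36200/(8.314 × 286) = -15.22413
Step 4: k = 2.26e+09 × exp(-15.22413)
Step 5: k = 2.26e+09 × 2.44481e-07 = 5.5253e+02 s⁻¹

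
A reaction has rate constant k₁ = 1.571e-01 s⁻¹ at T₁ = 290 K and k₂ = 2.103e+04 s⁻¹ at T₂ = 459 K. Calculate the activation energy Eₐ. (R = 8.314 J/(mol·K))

77.3 kJ/mol

Step 1: Use the two-temperature Arrhenius form: ln(k₂/k₁) = -Eₐ/R × (1/T₂ - 1/T₁)
Step 2: ln(k₂/k₁) = ln(2.103e+04/1.571e-01) = ln(133864) = 11.8046
Step 3: 1/T₂ - 1/T₁ = 1/459 - 1/290 = -1.269627e-03 K⁻¹
Step 4: Eₐ = -R × ln(k₂/k₁) / (1/T₂ - 1/T₁) = -8.314 × 11.8046 / -1.269627e-03
Step 5: Eₐ = 7.7301e+04 J/mol = 77.3 kJ/mol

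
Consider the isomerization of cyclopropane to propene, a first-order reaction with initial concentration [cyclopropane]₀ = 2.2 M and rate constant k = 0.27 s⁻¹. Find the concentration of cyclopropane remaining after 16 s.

0.02926 M

Step 1: For a first-order reaction: [cyclopropane] = [cyclopropane]₀ × e^(-kt)
Step 2: [cyclopropane] = 2.2 × e^(-0.27 × 16)
Step 3: [cyclopropane] = 2.2 × e^(-4.32)
Step 4: [cyclopropane] = 2.2 × 0.0132999 = 0.02926 M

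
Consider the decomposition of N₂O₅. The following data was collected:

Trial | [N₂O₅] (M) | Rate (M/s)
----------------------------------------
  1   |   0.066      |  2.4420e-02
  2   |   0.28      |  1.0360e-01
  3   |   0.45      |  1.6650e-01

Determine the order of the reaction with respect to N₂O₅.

first order (1)

Step 1: Compare trials to find order n where rate₂/rate₁ = ([N₂O₅]₂/[N₂O₅]₁)^n
Step 2: rate₂/rate₁ = 1.0360e-01/2.4420e-02 = 4.242
Step 3: [N₂O₅]₂/[N₂O₅]₁ = 0.28/0.066 = 4.242
Step 4: n = ln(4.242)/ln(4.242) = 1.00 ≈ 1
Step 5: The reaction is first order in N₂O₅.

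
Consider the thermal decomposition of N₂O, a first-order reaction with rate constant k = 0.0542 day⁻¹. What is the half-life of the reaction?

12.79 day

Step 1: For a first-order reaction, t₁/₂ = ln(2)/k
Step 2: t₁/₂ = ln(2)/0.0542
Step 3: t₁/₂ = 0.6931/0.0542 = 12.79 day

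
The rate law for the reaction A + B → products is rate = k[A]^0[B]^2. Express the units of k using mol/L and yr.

(mol/L)⁻¹·yr⁻¹

Step 1: Overall order = 0 + 2 = 2.
Step 2: rate has units mol/L·yr⁻¹; [A]^0[B]^2 has units (mol/L)^2.
Step 3: k = rate/([A]^0[B]^2), so units of k = (mol/L)^(1-2)·yr⁻¹ = (mol/L)⁻¹·yr⁻¹.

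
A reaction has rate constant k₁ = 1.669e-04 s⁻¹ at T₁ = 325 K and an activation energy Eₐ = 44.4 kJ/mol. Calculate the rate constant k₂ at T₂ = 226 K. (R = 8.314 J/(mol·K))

1.248e-07 s⁻¹

Step 1: Use the two-temperature Arrhenius form: ln(k₂/k₁) = -Eₐ/R × (1/T₂ - 1/T₁)
Step 2: Convert Eₐ to J/mol: 44.4 kJ/mol = 44400 J/mol
Step 3: 1/T₂ - 1/T₁ = 1/226 - 1/325 = 1.347856e-03 K⁻¹
Step 4: ln(k₂/k₁) = -44400/8.314 × 1.347856e-03 = -7.19808
Step 5: k₂ = k₁ × exp(-7.19808) = 1.669e-04 × 7.48021e-04 = 1.248e-07 s⁻¹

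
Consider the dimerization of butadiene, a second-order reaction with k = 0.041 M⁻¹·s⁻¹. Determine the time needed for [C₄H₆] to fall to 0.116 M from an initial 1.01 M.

186.1 s

Step 1: For second-order: t = (1/[C₄H₆] - 1/[C₄H₆]₀)/k
Step 2: t = (1/0.116 - 1/1.01)/0.041
Step 3: t = (8.621 - 0.9901)/0.041
Step 4: t = 7.631/0.041 = 186.1 s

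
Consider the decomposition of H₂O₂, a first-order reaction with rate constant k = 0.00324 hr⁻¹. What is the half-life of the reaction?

213.9 hr

Step 1: For a first-order reaction, t₁/₂ = ln(2)/k
Step 2: t₁/₂ = ln(2)/0.00324
Step 3: t₁/₂ = 0.6931/0.00324 = 213.9 hr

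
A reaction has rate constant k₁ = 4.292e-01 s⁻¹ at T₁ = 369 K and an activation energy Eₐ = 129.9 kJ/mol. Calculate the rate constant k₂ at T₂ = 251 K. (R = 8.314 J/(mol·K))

9.720e-10 s⁻¹

Step 1: Use the two-temperature Arrhenius form: ln(k₂/k₁) = -Eₐ/R × (1/T₂ - 1/T₁)
Step 2: Convert Eₐ to J/mol: 129.9 kJ/mol = 129900 J/mol
Step 3: 1/T₂ - 1/T₁ = 1/251 - 1/369 = 1.274037e-03 K⁻¹
Step 4: ln(k₂/k₁) = -129900/8.314 × 1.274037e-03 = -19.90587
Step 5: k₂ = k₁ × exp(-19.90587) = 4.292e-01 × 2.26459e-09 = 9.720e-10 s⁻¹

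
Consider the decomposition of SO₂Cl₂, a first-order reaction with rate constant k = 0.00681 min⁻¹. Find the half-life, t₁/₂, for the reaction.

101.8 min

Step 1: For a first-order reaction, t₁/₂ = ln(2)/k
Step 2: t₁/₂ = ln(2)/0.00681
Step 3: t₁/₂ = 0.6931/0.00681 = 101.8 min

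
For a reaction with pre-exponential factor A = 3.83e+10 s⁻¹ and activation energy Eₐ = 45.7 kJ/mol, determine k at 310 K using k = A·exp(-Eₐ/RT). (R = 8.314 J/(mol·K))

7.63e+02 s⁻¹

Step 1: Use the Arrhenius equation: k = A × exp(-Eₐ/RT)
Step 2: Convert Eₐ to J/mol: 45.7 kJ/mol = 45700 J/mol
Step 3: Calculate the exponent: -Eₐ/(RT) = -45700/(8.314 × 310) = -17.73146
Step 4: k = 3.83e+10 × exp(-17.73146)
Step 5: k = 3.83e+10 × 1.99216e-08 = 7.6300e+02 s⁻¹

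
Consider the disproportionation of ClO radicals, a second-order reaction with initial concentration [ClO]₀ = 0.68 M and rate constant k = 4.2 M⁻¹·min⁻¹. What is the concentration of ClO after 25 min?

0.009392 M

Step 1: For a second-order reaction: 1/[ClO] = 1/[ClO]₀ + kt
Step 2: 1/[ClO] = 1/0.68 + 4.2 × 25
Step 3: 1/[ClO] = 1.471 + 105 = 106.5
Step 4: [ClO] = 1/106.5 = 0.009392 M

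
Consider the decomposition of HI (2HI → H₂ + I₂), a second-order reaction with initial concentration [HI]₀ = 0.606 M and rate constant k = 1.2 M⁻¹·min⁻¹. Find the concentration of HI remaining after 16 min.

0.04796 M

Step 1: For a second-order reaction: 1/[HI] = 1/[HI]₀ + kt
Step 2: 1/[HI] = 1/0.606 + 1.2 × 16
Step 3: 1/[HI] = 1.65 + 19.2 = 20.85
Step 4: [HI] = 1/20.85 = 0.04796 M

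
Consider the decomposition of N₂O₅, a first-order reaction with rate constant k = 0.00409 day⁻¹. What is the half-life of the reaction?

169.5 day

Step 1: For a first-order reaction, t₁/₂ = ln(2)/k
Step 2: t₁/₂ = ln(2)/0.00409
Step 3: t₁/₂ = 0.6931/0.00409 = 169.5 day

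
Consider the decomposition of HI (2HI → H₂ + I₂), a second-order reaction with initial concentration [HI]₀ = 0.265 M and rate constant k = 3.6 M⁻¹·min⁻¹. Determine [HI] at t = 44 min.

0.006166 M

Step 1: For a second-order reaction: 1/[HI] = 1/[HI]₀ + kt
Step 2: 1/[HI] = 1/0.265 + 3.6 × 44
Step 3: 1/[HI] = 3.774 + 158.4 = 162.2
Step 4: [HI] = 1/162.2 = 0.006166 M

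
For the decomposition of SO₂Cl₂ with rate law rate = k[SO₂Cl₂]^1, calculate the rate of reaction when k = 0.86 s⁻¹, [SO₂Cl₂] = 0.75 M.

0.645 M/s

Step 1: Identify the rate law: rate = k[SO₂Cl₂]^1
Step 2: Substitute values: rate = 0.86 × (0.75)^1
Step 3: Calculate: rate = 0.86 × 0.75 = 0.645 M/s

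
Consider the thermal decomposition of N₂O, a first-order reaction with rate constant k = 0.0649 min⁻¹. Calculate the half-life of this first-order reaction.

10.68 min

Step 1: For a first-order reaction, t₁/₂ = ln(2)/k
Step 2: t₁/₂ = ln(2)/0.0649
Step 3: t₁/₂ = 0.6931/0.0649 = 10.68 min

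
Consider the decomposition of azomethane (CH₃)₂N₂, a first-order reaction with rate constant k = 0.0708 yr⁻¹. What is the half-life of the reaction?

9.79 yr

Step 1: For a first-order reaction, t₁/₂ = ln(2)/k
Step 2: t₁/₂ = ln(2)/0.0708
Step 3: t₁/₂ = 0.6931/0.0708 = 9.79 yr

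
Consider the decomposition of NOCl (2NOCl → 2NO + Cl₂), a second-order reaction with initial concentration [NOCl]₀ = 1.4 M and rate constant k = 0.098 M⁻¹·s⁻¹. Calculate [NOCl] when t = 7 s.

0.7141 M

Step 1: For a second-order reaction: 1/[NOCl] = 1/[NOCl]₀ + kt
Step 2: 1/[NOCl] = 1/1.4 + 0.098 × 7
Step 3: 1/[NOCl] = 0.7143 + 0.686 = 1.4
Step 4: [NOCl] = 1/1.4 = 0.7141 M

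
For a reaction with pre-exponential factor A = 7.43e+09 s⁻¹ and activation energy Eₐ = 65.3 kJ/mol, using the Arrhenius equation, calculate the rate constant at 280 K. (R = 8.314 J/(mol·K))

4.88e-03 s⁻¹

Step 1: Use the Arrhenius equation: k = A × exp(-Eₐ/RT)
Step 2: Convert Eₐ to J/mol: 65.3 kJ/mol = 65300 J/mol
Step 3: Calculate the exponent: -Eₐ/(RT) = -65300/(8.314 × 280) = -28.05079
Step 4: k = 7.43e+09 × exp(-28.05079)
Step 5: k = 7.43e+09 × 6.57199e-13 = 4.8830e-03 s⁻¹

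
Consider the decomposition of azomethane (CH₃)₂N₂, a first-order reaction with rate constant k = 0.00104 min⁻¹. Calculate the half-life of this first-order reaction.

666.5 min

Step 1: For a first-order reaction, t₁/₂ = ln(2)/k
Step 2: t₁/₂ = ln(2)/0.00104
Step 3: t₁/₂ = 0.6931/0.00104 = 666.5 min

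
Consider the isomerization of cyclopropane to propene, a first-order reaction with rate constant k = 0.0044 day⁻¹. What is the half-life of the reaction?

157.5 day

Step 1: For a first-order reaction, t₁/₂ = ln(2)/k
Step 2: t₁/₂ = ln(2)/0.0044
Step 3: t₁/₂ = 0.6931/0.0044 = 157.5 day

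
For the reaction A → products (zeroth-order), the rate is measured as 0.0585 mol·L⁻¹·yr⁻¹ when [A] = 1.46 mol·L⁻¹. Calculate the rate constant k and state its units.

0.0585 mol·L⁻¹·yr⁻¹

Step 1: For a zeroth-order reaction, rate = k (independent of concentration).
Step 2: k = rate = 0.0585 mol·L⁻¹·yr⁻¹.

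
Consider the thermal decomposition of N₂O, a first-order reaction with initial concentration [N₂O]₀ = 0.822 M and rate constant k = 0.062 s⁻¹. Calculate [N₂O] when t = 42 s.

0.06081 M

Step 1: For a first-order reaction: [N₂O] = [N₂O]₀ × e^(-kt)
Step 2: [N₂O] = 0.822 × e^(-0.062 × 42)
Step 3: [N₂O] = 0.822 × e^(-2.604)
Step 4: [N₂O] = 0.822 × 0.0739771 = 0.06081 M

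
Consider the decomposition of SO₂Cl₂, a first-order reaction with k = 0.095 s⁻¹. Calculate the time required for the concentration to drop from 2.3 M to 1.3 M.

6.006 s

Step 1: For first-order: t = ln([SO₂Cl₂]₀/[SO₂Cl₂])/k
Step 2: t = ln(2.3/1.3)/0.095
Step 3: t = ln(1.769)/0.095
Step 4: t = 0.5705/0.095 = 6.006 s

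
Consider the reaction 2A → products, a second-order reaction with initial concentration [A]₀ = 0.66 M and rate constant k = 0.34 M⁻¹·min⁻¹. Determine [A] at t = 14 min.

0.1594 M

Step 1: For a second-order reaction: 1/[A] = 1/[A]₀ + kt
Step 2: 1/[A] = 1/0.66 + 0.34 × 14
Step 3: 1/[A] = 1.515 + 4.76 = 6.275
Step 4: [A] = 1/6.275 = 0.1594 M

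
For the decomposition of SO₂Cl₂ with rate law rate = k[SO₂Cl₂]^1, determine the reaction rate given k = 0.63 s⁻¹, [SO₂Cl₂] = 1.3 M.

0.819 M/s

Step 1: Identify the rate law: rate = k[SO₂Cl₂]^1
Step 2: Substitute values: rate = 0.63 × (1.3)^1
Step 3: Calculate: rate = 0.63 × 1.3 = 0.819 M/s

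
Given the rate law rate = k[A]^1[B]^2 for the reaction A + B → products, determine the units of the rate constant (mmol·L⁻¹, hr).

(mmol·L⁻¹)⁻²·hr⁻¹

Step 1: Overall order = 1 + 2 = 3.
Step 2: rate has units mmol·L⁻¹·hr⁻¹; [A]^1[B]^2 has units (mmol·L⁻¹)^3.
Step 3: k = rate/([A]^1[B]^2), so units of k = (mmol·L⁻¹)^(1-3)·hr⁻¹ = (mmol·L⁻¹)⁻²·hr⁻¹.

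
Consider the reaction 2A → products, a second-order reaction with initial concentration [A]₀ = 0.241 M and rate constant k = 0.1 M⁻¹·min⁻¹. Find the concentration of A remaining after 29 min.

0.1419 M

Step 1: For a second-order reaction: 1/[A] = 1/[A]₀ + kt
Step 2: 1/[A] = 1/0.241 + 0.1 × 29
Step 3: 1/[A] = 4.149 + 2.9 = 7.049
Step 4: [A] = 1/7.049 = 0.1419 M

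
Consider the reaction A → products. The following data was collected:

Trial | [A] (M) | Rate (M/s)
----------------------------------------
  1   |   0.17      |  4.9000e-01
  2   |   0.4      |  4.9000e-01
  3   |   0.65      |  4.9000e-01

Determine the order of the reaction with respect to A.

zeroth order (0)

Step 1: Compare trials - when concentration changes, rate stays constant.
Step 2: rate₂/rate₁ = 4.9000e-01/4.9000e-01 = 1
Step 3: [A]₂/[A]₁ = 0.4/0.17 = 2.353
Step 4: Since rate ratio ≈ (conc ratio)^0, the reaction is zeroth order.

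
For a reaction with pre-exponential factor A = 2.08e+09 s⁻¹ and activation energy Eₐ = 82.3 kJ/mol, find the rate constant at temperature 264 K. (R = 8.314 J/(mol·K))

1.08e-07 s⁻¹

Step 1: Use the Arrhenius equation: k = A × exp(-Eₐ/RT)
Step 2: Convert Eₐ to J/mol: 82.3 kJ/mol = 82300 J/mol
Step 3: Calculate the exponent: -Eₐ/(RT) = -82300/(8.314 × 264) = -37.49608
Step 4: k = 2.08e+09 × exp(-37.49608)
Step 5: k = 2.08e+09 × 5.19588e-17 = 1.0807e-07 s⁻¹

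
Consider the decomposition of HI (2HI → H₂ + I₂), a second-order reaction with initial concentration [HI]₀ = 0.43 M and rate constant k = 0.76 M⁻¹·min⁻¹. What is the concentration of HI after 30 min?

0.0398 M

Step 1: For a second-order reaction: 1/[HI] = 1/[HI]₀ + kt
Step 2: 1/[HI] = 1/0.43 + 0.76 × 30
Step 3: 1/[HI] = 2.326 + 22.8 = 25.13
Step 4: [HI] = 1/25.13 = 0.0398 M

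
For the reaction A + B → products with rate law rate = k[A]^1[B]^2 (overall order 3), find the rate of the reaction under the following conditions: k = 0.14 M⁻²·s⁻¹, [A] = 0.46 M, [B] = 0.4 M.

0.0103 M/s

Step 1: The rate law is rate = k[A]^1[B]^2, overall order = 1+2 = 3
Step 2: Substitute values: rate = 0.14 × (0.46)^1 × (0.4)^2
Step 3: rate = 0.14 × 0.46 × 0.16 = 0.010304 M/s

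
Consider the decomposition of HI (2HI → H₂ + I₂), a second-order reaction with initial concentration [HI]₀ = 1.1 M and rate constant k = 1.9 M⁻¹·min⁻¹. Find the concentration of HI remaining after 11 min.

0.04585 M

Step 1: For a second-order reaction: 1/[HI] = 1/[HI]₀ + kt
Step 2: 1/[HI] = 1/1.1 + 1.9 × 11
Step 3: 1/[HI] = 0.9091 + 20.9 = 21.81
Step 4: [HI] = 1/21.81 = 0.04585 M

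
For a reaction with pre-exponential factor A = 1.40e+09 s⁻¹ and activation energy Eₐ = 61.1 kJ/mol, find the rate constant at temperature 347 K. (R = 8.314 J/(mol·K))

8.88e-01 s⁻¹

Step 1: Use the Arrhenius equation: k = A × exp(-Eₐ/RT)
Step 2: Convert Eₐ to J/mol: 61.1 kJ/mol = 61100 J/mol
Step 3: Calculate the exponent: -Eₐ/(RT) = -61100/(8.314 × 347) = -21.17882
Step 4: k = 1.40e+09 × exp(-21.17882)
Step 5: k = 1.40e+09 × 6.34096e-10 = 8.8773e-01 s⁻¹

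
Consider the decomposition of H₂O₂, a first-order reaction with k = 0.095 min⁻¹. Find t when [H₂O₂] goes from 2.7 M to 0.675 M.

14.59 min

Step 1: For first-order: t = ln([H₂O₂]₀/[H₂O₂])/k
Step 2: t = ln(2.7/0.675)/0.095
Step 3: t = ln(4)/0.095
Step 4: t = 1.386/0.095 = 14.59 min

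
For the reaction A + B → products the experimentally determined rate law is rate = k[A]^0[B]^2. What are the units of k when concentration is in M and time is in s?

M⁻¹·s⁻¹

Step 1: Overall order = 0 + 2 = 2.
Step 2: rate has units M·s⁻¹; [A]^0[B]^2 has units M^2.
Step 3: k = rate/([A]^0[B]^2), so units of k = M^(1-2)·s⁻¹ = M⁻¹·s⁻¹.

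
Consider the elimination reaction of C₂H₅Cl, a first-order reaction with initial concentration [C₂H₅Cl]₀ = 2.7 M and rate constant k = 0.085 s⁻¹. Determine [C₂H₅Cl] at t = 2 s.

2.278 M

Step 1: For a first-order reaction: [C₂H₅Cl] = [C₂H₅Cl]₀ × e^(-kt)
Step 2: [C₂H₅Cl] = 2.7 × e^(-0.085 × 2)
Step 3: [C₂H₅Cl] = 2.7 × e^(-0.17)
Step 4: [C₂H₅Cl] = 2.7 × 0.843665 = 2.278 M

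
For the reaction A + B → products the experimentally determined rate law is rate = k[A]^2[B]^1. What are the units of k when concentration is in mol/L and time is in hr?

(mol/L)⁻²·hr⁻¹

Step 1: Overall order = 2 + 1 = 3.
Step 2: rate has units mol/L·hr⁻¹; [A]^2[B]^1 has units (mol/L)^3.
Step 3: k = rate/([A]^2[B]^1), so units of k = (mol/L)^(1-3)·hr⁻¹ = (mol/L)⁻²·hr⁻¹.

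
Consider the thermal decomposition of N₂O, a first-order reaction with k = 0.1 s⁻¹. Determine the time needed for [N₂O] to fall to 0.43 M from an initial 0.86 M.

6.931 s

Step 1: For first-order: t = ln([N₂O]₀/[N₂O])/k
Step 2: t = ln(0.86/0.43)/0.1
Step 3: t = ln(2)/0.1
Step 4: t = 0.6931/0.1 = 6.931 s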